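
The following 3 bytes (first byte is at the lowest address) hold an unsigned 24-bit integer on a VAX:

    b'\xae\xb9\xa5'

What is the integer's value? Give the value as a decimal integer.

Little-endian: lowest address holds the least-significant byte.
Reassemble most-significant byte first: A5 B9 AE → 0xA5B9AE.
0xA5B9AE = 10860974.

10860974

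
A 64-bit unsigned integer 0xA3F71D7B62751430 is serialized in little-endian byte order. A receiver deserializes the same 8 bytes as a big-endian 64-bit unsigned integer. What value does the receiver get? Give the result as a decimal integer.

Stored little-endian, the bytes at ascending addresses are 30 14 75 62 7B 1D F7 A3.
Read back as big-endian, the last byte is least significant, giving 0x301475627B1DF7A3.
0x301475627B1DF7A3 = 3464523079187560355.

3464523079187560355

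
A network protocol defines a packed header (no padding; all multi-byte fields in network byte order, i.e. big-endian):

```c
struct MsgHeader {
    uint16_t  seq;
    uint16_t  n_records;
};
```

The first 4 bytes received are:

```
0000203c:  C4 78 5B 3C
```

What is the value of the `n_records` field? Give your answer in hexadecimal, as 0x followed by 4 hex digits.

0x5B3C

`n_records` follows `seq` (2 bytes), so it starts at byte offset 2 and occupies 2 bytes.
Bytes at offsets 2..3: 5B 3C.
Big-endian: lowest address holds the most-significant byte.
The bytes are already most-significant first: 0x5B3C.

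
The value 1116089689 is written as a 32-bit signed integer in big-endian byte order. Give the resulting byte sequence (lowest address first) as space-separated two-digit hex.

1116089689 in hexadecimal, padded to 32 bits, is 0x42862D59.
Split into bytes (most-significant first): 42 86 2D 59.
In big-endian order the high byte comes first in memory.
So the memory order matches the most-significant-first order: 42 86 2D 59.

42 86 2D 59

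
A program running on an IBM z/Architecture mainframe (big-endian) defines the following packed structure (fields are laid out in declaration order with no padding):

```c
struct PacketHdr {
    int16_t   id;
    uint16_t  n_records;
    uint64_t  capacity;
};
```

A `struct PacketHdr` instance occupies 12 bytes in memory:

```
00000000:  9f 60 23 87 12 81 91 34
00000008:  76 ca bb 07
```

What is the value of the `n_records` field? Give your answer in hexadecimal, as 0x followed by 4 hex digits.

`n_records` follows `id` (2 bytes), so it starts at byte offset 2 and occupies 2 bytes.
Bytes at offsets 2..3: 23 87.
In big-endian order the high byte comes first in memory.
The bytes are already most-significant first: 0x2387.

0x2387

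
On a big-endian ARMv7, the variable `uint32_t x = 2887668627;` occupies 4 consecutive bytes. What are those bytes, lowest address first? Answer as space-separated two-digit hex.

AC 1E 53 93

2887668627 in hexadecimal, padded to 32 bits, is 0xAC1E5393.
Split into bytes (most-significant first): AC 1E 53 93.
In big-endian order the high byte comes first in memory.
So the memory order matches the most-significant-first order: AC 1E 53 93.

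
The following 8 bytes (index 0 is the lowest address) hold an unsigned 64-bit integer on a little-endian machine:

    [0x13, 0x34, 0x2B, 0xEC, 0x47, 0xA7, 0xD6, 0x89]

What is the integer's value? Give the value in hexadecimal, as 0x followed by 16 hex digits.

In little-endian order the low byte comes first in memory.
Reassemble most-significant byte first: 89 D6 A7 47 EC 2B 34 13 → 0x89D6A747EC2B3413.

0x89D6A747EC2B3413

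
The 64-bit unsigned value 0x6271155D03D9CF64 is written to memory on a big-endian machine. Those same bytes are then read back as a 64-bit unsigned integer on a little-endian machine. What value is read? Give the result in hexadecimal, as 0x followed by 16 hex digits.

Stored big-endian, the bytes at ascending addresses are 62 71 15 5D 03 D9 CF 64.
Read back as little-endian, the first byte is least significant, giving 0x64CFD9035D157162.

0x64CFD9035D157162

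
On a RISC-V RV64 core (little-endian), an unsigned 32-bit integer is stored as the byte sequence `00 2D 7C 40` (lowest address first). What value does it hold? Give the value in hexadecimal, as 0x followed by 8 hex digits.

0x407C2D00

In little-endian order the low byte comes first in memory.
Reassemble most-significant byte first: 40 7C 2D 00 → 0x407C2D00.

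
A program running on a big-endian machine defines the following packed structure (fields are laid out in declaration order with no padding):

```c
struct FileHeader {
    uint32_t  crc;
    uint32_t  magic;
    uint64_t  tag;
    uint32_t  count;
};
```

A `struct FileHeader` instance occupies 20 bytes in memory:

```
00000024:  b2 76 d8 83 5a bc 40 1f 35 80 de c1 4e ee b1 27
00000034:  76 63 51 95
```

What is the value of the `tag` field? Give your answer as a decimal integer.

3855326202863464743

`tag` follows `crc` (4 B), `magic` (4 B), so it starts at offset 4 + 4 = 8 and occupies 8 bytes.
Bytes at offsets 8..15: 35 80 DE C1 4E EE B1 27.
Big-endian: lowest address holds the most-significant byte.
The bytes are already most-significant first: 0x3580DEC14EEEB127.
0x3580DEC14EEEB127 = 3855326202863464743.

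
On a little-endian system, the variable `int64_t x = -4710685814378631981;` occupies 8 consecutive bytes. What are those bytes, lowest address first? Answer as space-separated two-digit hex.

Two's complement of -4710685814378631981 in 64 bits: 4710685814378631981 = 0x415FB7CA3682932D; invert → 0xBEA04835C97D6CD2; add 1 → 0xBEA04835C97D6CD3.
Split into bytes (most-significant first): BE A0 48 35 C9 7D 6C D3.
Little-endian stores the least-significant byte at the lowest address.
So at ascending addresses the bytes are D3 6C 7D C9 35 48 A0 BE.

D3 6C 7D C9 35 48 A0 BE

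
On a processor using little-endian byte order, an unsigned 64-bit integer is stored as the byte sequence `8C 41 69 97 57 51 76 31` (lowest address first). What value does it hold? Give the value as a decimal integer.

3564125591754588556

In little-endian order the low byte comes first in memory.
Reassemble most-significant byte first: 31 76 51 57 97 69 41 8C → 0x317651579769418C.
0x317651579769418C = 3564125591754588556.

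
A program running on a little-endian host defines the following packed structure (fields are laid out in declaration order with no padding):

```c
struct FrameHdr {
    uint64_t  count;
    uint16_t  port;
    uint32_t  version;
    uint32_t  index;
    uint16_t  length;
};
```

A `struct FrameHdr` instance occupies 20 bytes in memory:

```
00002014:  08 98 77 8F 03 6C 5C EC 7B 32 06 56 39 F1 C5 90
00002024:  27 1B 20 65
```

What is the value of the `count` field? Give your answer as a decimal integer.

`count` is the first field, at byte offset 0, occupying 8 bytes.
Bytes at offsets 0..7: 08 98 77 8F 03 6C 5C EC.
In little-endian order the low byte comes first in memory.
Reassemble most-significant byte first: EC 5C 6C 03 8F 77 98 08 → 0xEC5C6C038F779808.
0xEC5C6C038F779808 = 17031606653356054536.

17031606653356054536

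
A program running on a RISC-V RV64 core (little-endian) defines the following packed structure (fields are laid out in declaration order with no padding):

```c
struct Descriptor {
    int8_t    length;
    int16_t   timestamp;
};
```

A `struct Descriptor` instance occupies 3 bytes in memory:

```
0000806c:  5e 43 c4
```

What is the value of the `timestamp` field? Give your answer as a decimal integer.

-15293

`timestamp` follows `length` (1 byte), so it starts at byte offset 1 and occupies 2 bytes.
Bytes at offsets 1..2: 43 C4.
In little-endian order the low byte comes first in memory.
Reassemble most-significant byte first: C4 43 → 0xC443.
Top bit is set, so as a signed 16-bit value this is 0xC443 − 2^16 = -15293.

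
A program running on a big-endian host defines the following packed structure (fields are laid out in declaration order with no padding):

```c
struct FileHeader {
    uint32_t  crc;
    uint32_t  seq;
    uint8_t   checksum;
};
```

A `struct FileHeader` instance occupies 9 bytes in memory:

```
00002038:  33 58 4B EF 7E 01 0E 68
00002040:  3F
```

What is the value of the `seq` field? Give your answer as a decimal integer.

`seq` follows `crc` (4 bytes), so it starts at byte offset 4 and occupies 4 bytes.
Bytes at offsets 4..7: 7E 01 0E 68.
In big-endian order the high byte comes first in memory.
The bytes are already most-significant first: 0x7E010E68.
0x7E010E68 = 2113998440.

2113998440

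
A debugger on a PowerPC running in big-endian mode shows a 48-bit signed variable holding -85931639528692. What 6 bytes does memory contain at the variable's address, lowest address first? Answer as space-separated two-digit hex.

B1 D8 7B 26 A3 0C

Two's complement of -85931639528692 in 48 bits: 85931639528692 = 0x4E2784D95CF4; invert → 0xB1D87B26A30B; add 1 → 0xB1D87B26A30C.
Split into bytes (most-significant first): B1 D8 7B 26 A3 0C.
Big-endian stores the most-significant byte at the lowest address.
So the memory order matches the most-significant-first order: B1 D8 7B 26 A3 0C.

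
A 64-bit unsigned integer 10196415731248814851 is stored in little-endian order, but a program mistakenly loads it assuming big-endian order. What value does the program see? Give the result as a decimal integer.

241869103662530701

10196415731248814851 in 64-bit hexadecimal is 0x8D80F215AB4A5B03.
Stored little-endian, the bytes at ascending addresses are 03 5B 4A AB 15 F2 80 8D.
Read back as big-endian, the last byte is least significant, giving 0x035B4AAB15F2808D.
0x035B4AAB15F2808D = 241869103662530701.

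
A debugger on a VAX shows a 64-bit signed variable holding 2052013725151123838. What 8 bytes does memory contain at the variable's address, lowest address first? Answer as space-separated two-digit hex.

2052013725151123838 in hexadecimal, padded to 64 bits, is 0x1C7A379C69DBD97E.
Split into bytes (most-significant first): 1C 7A 37 9C 69 DB D9 7E.
Little-endian: lowest address holds the least-significant byte.
So at ascending addresses the bytes are 7E D9 DB 69 9C 37 7A 1C.

7E D9 DB 69 9C 37 7A 1C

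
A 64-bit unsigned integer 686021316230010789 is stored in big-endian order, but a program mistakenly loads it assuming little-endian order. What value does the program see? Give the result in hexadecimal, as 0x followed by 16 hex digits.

686021316230010789 in 64-bit hexadecimal is 0x09853CC09E3C57A5.
Stored big-endian, the bytes at ascending addresses are 09 85 3C C0 9E 3C 57 A5.
Read back as little-endian, the first byte is least significant, giving 0xA5573C9EC03C8509.

0xA5573C9EC03C8509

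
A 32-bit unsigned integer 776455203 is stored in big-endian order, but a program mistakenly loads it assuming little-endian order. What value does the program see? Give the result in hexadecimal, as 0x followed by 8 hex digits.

776455203 in 32-bit hexadecimal is 0x2E47C423.
Stored big-endian, the bytes at ascending addresses are 2E 47 C4 23.
Read back as little-endian, the first byte is least significant, giving 0x23C4472E.

0x23C4472E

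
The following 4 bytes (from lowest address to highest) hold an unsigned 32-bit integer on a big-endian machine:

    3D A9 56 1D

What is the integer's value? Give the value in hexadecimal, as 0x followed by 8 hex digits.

0x3DA9561D

Big-endian stores the most-significant byte at the lowest address.
The bytes are already most-significant first: 0x3DA9561D.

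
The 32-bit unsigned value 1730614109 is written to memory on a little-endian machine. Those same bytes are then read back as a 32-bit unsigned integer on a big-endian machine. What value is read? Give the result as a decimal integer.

1730614109 in 32-bit hexadecimal is 0x6727135D.
Stored little-endian, the bytes at ascending addresses are 5D 13 27 67.
Read back as big-endian, the last byte is least significant, giving 0x5D132767.
0x5D132767 = 1561536359.

1561536359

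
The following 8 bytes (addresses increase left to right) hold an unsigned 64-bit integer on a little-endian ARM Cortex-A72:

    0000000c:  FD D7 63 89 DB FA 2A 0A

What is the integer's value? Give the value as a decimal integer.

732673710210930685

Little-endian: lowest address holds the least-significant byte.
Reassemble most-significant byte first: 0A 2A FA DB 89 63 D7 FD → 0x0A2AFADB8963D7FD.
0x0A2AFADB8963D7FD = 732673710210930685.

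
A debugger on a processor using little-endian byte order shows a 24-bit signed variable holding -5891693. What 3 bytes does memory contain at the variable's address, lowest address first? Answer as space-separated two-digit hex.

Two's complement of -5891693 in 24 bits: 5891693 = 0x59E66D; invert → 0xA61992; add 1 → 0xA61993.
Split into bytes (most-significant first): A6 19 93.
In little-endian order the low byte comes first in memory.
So at ascending addresses the bytes are 93 19 A6.

93 19 A6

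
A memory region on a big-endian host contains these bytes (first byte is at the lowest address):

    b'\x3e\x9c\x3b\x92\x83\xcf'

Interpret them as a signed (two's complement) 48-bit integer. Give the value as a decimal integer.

68840735278031

Big-endian stores the most-significant byte at the lowest address.
The bytes are already most-significant first: 0x3E9C3B9283CF.
0x3E9C3B9283CF = 68840735278031.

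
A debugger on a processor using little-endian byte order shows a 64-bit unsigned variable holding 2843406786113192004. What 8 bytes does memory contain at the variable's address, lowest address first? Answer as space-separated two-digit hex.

44 40 36 2E 68 CF 75 27

2843406786113192004 in hexadecimal, padded to 64 bits, is 0x2775CF682E364044.
Split into bytes (most-significant first): 27 75 CF 68 2E 36 40 44.
In little-endian order the low byte comes first in memory.
So at ascending addresses the bytes are 44 40 36 2E 68 CF 75 27.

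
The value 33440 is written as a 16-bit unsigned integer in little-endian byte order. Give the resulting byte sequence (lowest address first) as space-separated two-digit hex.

33440 in hexadecimal, padded to 16 bits, is 0x82A0.
Split into bytes (most-significant first): 82 A0.
In little-endian order the low byte comes first in memory.
So at ascending addresses the bytes are A0 82.

A0 82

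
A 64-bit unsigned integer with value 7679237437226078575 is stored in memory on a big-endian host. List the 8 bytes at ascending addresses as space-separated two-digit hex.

7679237437226078575 in hexadecimal, padded to 64 bits, is 0x6A9221C347BDD16F.
Split into bytes (most-significant first): 6A 92 21 C3 47 BD D1 6F.
Big-endian stores the most-significant byte at the lowest address.
So the memory order matches the most-significant-first order: 6A 92 21 C3 47 BD D1 6F.

6A 92 21 C3 47 BD D1 6F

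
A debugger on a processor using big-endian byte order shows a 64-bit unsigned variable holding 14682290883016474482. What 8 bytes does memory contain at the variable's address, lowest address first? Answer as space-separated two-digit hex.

14682290883016474482 in hexadecimal, padded to 64 bits, is 0xCBC1F9C49B273F72.
Split into bytes (most-significant first): CB C1 F9 C4 9B 27 3F 72.
In big-endian order the high byte comes first in memory.
So the memory order matches the most-significant-first order: CB C1 F9 C4 9B 27 3F 72.

CB C1 F9 C4 9B 27 3F 72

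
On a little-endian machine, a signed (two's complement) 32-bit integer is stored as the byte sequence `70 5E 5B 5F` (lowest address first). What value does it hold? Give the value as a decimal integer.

1599823472

In little-endian order the low byte comes first in memory.
Reassemble most-significant byte first: 5F 5B 5E 70 → 0x5F5B5E70.
0x5F5B5E70 = 1599823472.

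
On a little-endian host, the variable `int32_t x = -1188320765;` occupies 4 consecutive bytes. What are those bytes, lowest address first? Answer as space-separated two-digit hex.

Two's complement of -1188320765 in 32 bits: 1188320765 = 0x46D455FD; invert → 0xB92BAA02; add 1 → 0xB92BAA03.
Split into bytes (most-significant first): B9 2B AA 03.
Little-endian: lowest address holds the least-significant byte.
So at ascending addresses the bytes are 03 AA 2B B9.

03 AA 2B B9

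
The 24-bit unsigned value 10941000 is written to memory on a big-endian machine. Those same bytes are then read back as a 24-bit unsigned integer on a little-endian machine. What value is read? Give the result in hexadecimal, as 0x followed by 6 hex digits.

10941000 in 24-bit hexadecimal is 0xA6F248.
Stored big-endian, the bytes at ascending addresses are A6 F2 48.
Read back as little-endian, the first byte is least significant, giving 0x48F2A6.

0x48F2A6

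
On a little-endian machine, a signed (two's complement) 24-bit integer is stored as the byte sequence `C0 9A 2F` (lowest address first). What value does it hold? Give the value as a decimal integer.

3119808

Little-endian: lowest address holds the least-significant byte.
Reassemble most-significant byte first: 2F 9A C0 → 0x2F9AC0.
0x2F9AC0 = 3119808.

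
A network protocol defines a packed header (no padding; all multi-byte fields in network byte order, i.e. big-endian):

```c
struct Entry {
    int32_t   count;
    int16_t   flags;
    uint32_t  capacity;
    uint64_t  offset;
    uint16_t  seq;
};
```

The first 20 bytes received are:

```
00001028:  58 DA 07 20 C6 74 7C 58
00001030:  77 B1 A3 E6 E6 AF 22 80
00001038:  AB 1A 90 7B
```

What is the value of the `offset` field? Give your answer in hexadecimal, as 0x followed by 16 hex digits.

`offset` follows `count` (4 B), `flags` (2 B), `capacity` (4 B), so it starts at offset 4 + 2 + 4 = 10 and occupies 8 bytes.
Bytes at offsets 10..17: A3 E6 E6 AF 22 80 AB 1A.
In big-endian order the high byte comes first in memory.
The bytes are already most-significant first: 0xA3E6E6AF2280AB1A.

0xA3E6E6AF2280AB1A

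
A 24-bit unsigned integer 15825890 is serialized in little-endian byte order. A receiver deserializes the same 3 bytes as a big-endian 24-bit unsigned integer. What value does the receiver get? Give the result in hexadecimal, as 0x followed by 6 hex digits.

0xE27BF1

15825890 in 24-bit hexadecimal is 0xF17BE2.
Stored little-endian, the bytes at ascending addresses are E2 7B F1.
Read back as big-endian, the last byte is least significant, giving 0xE27BF1.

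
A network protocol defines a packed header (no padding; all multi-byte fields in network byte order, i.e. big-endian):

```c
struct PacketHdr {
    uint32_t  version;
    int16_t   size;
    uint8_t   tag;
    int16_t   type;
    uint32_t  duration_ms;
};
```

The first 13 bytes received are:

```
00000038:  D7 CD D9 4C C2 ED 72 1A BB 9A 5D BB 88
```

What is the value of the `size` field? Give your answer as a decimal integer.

`size` follows `version` (4 bytes), so it starts at byte offset 4 and occupies 2 bytes.
Bytes at offsets 4..5: C2 ED.
Big-endian: lowest address holds the most-significant byte.
The bytes are already most-significant first: 0xC2ED.
Top bit is set, so as a signed 16-bit value this is 0xC2ED − 2^16 = -15635.

-15635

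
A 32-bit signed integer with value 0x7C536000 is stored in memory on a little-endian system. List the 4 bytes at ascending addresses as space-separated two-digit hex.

00 60 53 7C

Split into bytes (most-significant first): 7C 53 60 00.
Little-endian stores the least-significant byte at the lowest address.
So at ascending addresses the bytes are 00 60 53 7C.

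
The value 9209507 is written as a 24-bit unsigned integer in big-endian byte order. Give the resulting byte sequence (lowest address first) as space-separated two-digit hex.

9209507 in hexadecimal, padded to 24 bits, is 0x8C86A3.
Split into bytes (most-significant first): 8C 86 A3.
Big-endian stores the most-significant byte at the lowest address.
So the memory order matches the most-significant-first order: 8C 86 A3.

8C 86 A3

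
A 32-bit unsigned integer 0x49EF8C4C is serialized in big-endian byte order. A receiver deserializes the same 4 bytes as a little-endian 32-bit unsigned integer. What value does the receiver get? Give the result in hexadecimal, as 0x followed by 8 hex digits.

0x4C8CEF49

Stored big-endian, the bytes at ascending addresses are 49 EF 8C 4C.
Read back as little-endian, the first byte is least significant, giving 0x4C8CEF49.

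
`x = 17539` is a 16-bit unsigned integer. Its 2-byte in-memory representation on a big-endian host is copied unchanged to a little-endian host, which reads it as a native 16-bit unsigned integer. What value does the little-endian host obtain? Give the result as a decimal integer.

33604

17539 in 16-bit hexadecimal is 0x4483.
Stored big-endian, the bytes at ascending addresses are 44 83.
Read back as little-endian, the first byte is least significant, giving 0x8344.
0x8344 = 33604.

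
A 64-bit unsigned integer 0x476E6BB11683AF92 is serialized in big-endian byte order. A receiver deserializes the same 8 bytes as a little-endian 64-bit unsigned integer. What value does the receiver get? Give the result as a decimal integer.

Stored big-endian, the bytes at ascending addresses are 47 6E 6B B1 16 83 AF 92.
Read back as little-endian, the first byte is least significant, giving 0x92AF8316B16B6E47.
0x92AF8316B16B6E47 = 10569810983950970439.

10569810983950970439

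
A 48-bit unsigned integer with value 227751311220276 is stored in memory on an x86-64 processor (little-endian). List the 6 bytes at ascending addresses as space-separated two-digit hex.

34 9E 00 7C 23 CF

227751311220276 in hexadecimal, padded to 48 bits, is 0xCF237C009E34.
Split into bytes (most-significant first): CF 23 7C 00 9E 34.
In little-endian order the low byte comes first in memory.
So at ascending addresses the bytes are 34 9E 00 7C 23 CF.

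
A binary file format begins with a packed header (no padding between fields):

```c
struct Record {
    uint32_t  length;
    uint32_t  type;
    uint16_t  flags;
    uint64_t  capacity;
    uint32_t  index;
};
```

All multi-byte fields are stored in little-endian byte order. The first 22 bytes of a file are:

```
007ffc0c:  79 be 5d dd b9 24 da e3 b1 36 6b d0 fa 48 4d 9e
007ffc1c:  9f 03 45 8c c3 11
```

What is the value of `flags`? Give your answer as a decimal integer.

14001

`flags` follows `length` (4 B), `type` (4 B), so it starts at offset 4 + 4 = 8 and occupies 2 bytes.
Bytes at offsets 8..9: B1 36.
Little-endian: lowest address holds the least-significant byte.
Reassemble most-significant byte first: 36 B1 → 0x36B1.
0x36B1 = 14001.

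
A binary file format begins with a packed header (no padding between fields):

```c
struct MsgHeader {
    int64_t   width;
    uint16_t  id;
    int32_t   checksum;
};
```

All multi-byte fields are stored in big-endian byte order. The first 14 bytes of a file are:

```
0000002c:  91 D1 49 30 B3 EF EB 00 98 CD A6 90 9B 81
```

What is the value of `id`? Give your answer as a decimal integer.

39117

`id` follows `width` (8 bytes), so it starts at byte offset 8 and occupies 2 bytes.
Bytes at offsets 8..9: 98 CD.
Big-endian stores the most-significant byte at the lowest address.
The bytes are already most-significant first: 0x98CD.
0x98CD = 39117.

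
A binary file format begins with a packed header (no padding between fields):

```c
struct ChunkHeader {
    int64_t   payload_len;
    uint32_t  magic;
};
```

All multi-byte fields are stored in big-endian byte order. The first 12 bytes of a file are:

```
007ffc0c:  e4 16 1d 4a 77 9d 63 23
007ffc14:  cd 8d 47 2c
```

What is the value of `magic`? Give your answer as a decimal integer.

`magic` follows `payload_len` (8 bytes), so it starts at byte offset 8 and occupies 4 bytes.
Bytes at offsets 8..11: CD 8D 47 2C.
Big-endian stores the most-significant byte at the lowest address.
The bytes are already most-significant first: 0xCD8D472C.
0xCD8D472C = 3448588076.

3448588076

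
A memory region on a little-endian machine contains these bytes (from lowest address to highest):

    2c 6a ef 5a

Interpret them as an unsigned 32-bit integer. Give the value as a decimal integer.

In little-endian order the low byte comes first in memory.
Reassemble most-significant byte first: 5A EF 6A 2C → 0x5AEF6A2C.
0x5AEF6A2C = 1525639724.

1525639724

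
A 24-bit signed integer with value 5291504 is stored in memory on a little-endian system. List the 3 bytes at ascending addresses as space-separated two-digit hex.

F0 BD 50

5291504 in hexadecimal, padded to 24 bits, is 0x50BDF0.
Split into bytes (most-significant first): 50 BD F0.
Little-endian: lowest address holds the least-significant byte.
So at ascending addresses the bytes are F0 BD 50.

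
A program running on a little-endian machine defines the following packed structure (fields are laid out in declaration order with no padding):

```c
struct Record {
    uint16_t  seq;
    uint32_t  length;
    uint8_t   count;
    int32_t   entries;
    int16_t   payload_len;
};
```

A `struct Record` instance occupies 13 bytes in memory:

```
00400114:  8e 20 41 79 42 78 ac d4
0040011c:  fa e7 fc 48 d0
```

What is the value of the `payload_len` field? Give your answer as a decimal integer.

-12216

`payload_len` follows `seq` (2 B), `length` (4 B), `count` (1 B), `entries` (4 B), so it starts at offset 2 + 4 + 1 + 4 = 11 and occupies 2 bytes.
Bytes at offsets 11..12: 48 D0.
Little-endian stores the least-significant byte at the lowest address.
Reassemble most-significant byte first: D0 48 → 0xD048.
Top bit is set, so as a signed 16-bit value this is 0xD048 − 2^16 = -12216.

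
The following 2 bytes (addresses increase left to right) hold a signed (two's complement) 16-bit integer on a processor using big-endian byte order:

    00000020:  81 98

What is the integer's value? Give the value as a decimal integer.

-32360

In big-endian order the high byte comes first in memory.
The bytes are already most-significant first: 0x8198.
Top bit is set, so as a signed 16-bit value this is 0x8198 − 2^16 = -32360.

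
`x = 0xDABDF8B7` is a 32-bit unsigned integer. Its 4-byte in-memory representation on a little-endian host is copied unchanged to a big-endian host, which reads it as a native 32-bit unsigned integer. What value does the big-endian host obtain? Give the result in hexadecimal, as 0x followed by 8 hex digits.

Stored little-endian, the bytes at ascending addresses are B7 F8 BD DA.
Read back as big-endian, the last byte is least significant, giving 0xB7F8BDDA.

0xB7F8BDDA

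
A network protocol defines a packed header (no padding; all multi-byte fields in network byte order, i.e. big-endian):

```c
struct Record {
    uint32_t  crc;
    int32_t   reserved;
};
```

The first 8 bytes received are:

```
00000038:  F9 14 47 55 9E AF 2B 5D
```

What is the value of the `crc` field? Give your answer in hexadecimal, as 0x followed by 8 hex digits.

`crc` is the first field, at byte offset 0, occupying 4 bytes.
Bytes at offsets 0..3: F9 14 47 55.
Big-endian: lowest address holds the most-significant byte.
The bytes are already most-significant first: 0xF9144755.

0xF9144755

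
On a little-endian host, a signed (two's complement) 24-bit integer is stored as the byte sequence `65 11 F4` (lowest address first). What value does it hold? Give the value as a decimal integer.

In little-endian order the low byte comes first in memory.
Reassemble most-significant byte first: F4 11 65 → 0xF41165.
Top bit is set, so as a signed 24-bit value this is 0xF41165 − 2^24 = -781979.

-781979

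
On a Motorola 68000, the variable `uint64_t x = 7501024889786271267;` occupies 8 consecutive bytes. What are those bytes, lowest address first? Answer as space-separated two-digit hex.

7501024889786271267 in hexadecimal, padded to 64 bits, is 0x6818FE6527130623.
Split into bytes (most-significant first): 68 18 FE 65 27 13 06 23.
Big-endian stores the most-significant byte at the lowest address.
So the memory order matches the most-significant-first order: 68 18 FE 65 27 13 06 23.

68 18 FE 65 27 13 06 23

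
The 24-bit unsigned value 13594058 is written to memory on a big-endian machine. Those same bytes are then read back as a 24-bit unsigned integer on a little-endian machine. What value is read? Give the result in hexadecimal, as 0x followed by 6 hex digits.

0xCA6DCF

13594058 in 24-bit hexadecimal is 0xCF6DCA.
Stored big-endian, the bytes at ascending addresses are CF 6D CA.
Read back as little-endian, the first byte is least significant, giving 0xCA6DCF.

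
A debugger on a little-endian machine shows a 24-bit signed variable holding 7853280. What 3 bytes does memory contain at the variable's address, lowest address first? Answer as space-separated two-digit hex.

7853280 in hexadecimal, padded to 24 bits, is 0x77D4E0.
Split into bytes (most-significant first): 77 D4 E0.
Little-endian: lowest address holds the least-significant byte.
So at ascending addresses the bytes are E0 D4 77.

E0 D4 77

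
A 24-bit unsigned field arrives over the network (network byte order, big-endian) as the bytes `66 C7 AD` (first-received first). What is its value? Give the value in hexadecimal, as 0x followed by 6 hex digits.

0x66C7AD

In big-endian order the high byte comes first in memory.
The bytes are already most-significant first: 0x66C7AD.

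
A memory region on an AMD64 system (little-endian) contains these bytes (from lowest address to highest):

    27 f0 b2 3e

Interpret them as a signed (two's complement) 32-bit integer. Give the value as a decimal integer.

Little-endian: lowest address holds the least-significant byte.
Reassemble most-significant byte first: 3E B2 F0 27 → 0x3EB2F027.
0x3EB2F027 = 1051914279.

1051914279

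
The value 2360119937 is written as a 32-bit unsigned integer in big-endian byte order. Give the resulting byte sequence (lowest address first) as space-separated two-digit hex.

8C AC 92 81

2360119937 in hexadecimal, padded to 32 bits, is 0x8CAC9281.
Split into bytes (most-significant first): 8C AC 92 81.
In big-endian order the high byte comes first in memory.
So the memory order matches the most-significant-first order: 8C AC 92 81.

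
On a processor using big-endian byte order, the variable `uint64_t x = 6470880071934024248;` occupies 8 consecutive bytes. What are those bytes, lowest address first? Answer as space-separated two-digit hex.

6470880071934024248 in hexadecimal, padded to 64 bits, is 0x59CD2F2427C81A38.
Split into bytes (most-significant first): 59 CD 2F 24 27 C8 1A 38.
In big-endian order the high byte comes first in memory.
So the memory order matches the most-significant-first order: 59 CD 2F 24 27 C8 1A 38.

59 CD 2F 24 27 C8 1A 38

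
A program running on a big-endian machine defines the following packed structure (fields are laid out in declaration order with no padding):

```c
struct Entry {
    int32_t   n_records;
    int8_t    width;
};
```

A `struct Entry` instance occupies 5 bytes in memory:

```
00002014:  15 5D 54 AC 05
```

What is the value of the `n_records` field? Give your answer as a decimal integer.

`n_records` is the first field, at byte offset 0, occupying 4 bytes.
Bytes at offsets 0..3: 15 5D 54 AC.
In big-endian order the high byte comes first in memory.
The bytes are already most-significant first: 0x155D54AC.
0x155D54AC = 358438060.

358438060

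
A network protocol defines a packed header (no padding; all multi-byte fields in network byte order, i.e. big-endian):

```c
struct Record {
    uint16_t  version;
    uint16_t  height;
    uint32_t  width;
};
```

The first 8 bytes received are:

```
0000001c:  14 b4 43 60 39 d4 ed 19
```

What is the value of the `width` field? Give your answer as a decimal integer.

`width` follows `version` (2 B), `height` (2 B), so it starts at offset 2 + 2 = 4 and occupies 4 bytes.
Bytes at offsets 4..7: 39 D4 ED 19.
Big-endian stores the most-significant byte at the lowest address.
The bytes are already most-significant first: 0x39D4ED19.
0x39D4ED19 = 970255641.

970255641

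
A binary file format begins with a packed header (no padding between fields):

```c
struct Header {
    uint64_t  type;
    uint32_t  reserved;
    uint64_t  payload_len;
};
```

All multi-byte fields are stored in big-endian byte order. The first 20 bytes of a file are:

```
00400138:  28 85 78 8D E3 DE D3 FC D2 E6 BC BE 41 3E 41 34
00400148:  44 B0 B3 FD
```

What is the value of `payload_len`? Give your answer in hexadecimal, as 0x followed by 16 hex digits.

0x413E413444B0B3FD

`payload_len` follows `type` (8 B), `reserved` (4 B), so it starts at offset 8 + 4 = 12 and occupies 8 bytes.
Bytes at offsets 12..19: 41 3E 41 34 44 B0 B3 FD.
Big-endian: lowest address holds the most-significant byte.
The bytes are already most-significant first: 0x413E413444B0B3FD.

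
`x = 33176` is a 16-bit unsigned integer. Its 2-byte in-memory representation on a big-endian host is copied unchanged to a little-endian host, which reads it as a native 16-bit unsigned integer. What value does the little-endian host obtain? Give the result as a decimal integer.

39041

33176 in 16-bit hexadecimal is 0x8198.
Stored big-endian, the bytes at ascending addresses are 81 98.
Read back as little-endian, the first byte is least significant, giving 0x9881.
0x9881 = 39041.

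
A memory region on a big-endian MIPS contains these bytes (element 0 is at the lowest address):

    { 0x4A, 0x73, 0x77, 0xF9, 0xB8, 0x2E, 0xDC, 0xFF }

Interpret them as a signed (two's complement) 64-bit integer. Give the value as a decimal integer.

5364763495549033727

Big-endian: lowest address holds the most-significant byte.
The bytes are already most-significant first: 0x4A7377F9B82EDCFF.
0x4A7377F9B82EDCFF = 5364763495549033727.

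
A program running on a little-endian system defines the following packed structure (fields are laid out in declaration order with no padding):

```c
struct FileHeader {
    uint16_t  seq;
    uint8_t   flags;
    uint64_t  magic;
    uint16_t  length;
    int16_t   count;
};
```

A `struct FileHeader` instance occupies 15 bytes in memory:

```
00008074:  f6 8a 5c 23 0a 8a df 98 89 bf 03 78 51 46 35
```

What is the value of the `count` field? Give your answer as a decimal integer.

`count` follows `seq` (2 B), `flags` (1 B), `magic` (8 B), `length` (2 B), so it starts at offset 2 + 1 + 8 + 2 = 13 and occupies 2 bytes.
Bytes at offsets 13..14: 46 35.
In little-endian order the low byte comes first in memory.
Reassemble most-significant byte first: 35 46 → 0x3546.
0x3546 = 13638.

13638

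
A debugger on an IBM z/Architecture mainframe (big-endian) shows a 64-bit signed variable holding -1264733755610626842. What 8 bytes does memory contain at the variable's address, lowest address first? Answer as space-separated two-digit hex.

Two's complement of -1264733755610626842 in 64 bits: 1264733755610626842 = 0x118D3CA65E9DFB1A; invert → 0xEE72C359A16204E5; add 1 → 0xEE72C359A16204E6.
Split into bytes (most-significant first): EE 72 C3 59 A1 62 04 E6.
Big-endian stores the most-significant byte at the lowest address.
So the memory order matches the most-significant-first order: EE 72 C3 59 A1 62 04 E6.

EE 72 C3 59 A1 62 04 E6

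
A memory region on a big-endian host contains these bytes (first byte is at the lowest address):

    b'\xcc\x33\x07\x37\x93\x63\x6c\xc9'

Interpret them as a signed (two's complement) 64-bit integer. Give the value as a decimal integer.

Big-endian stores the most-significant byte at the lowest address.
The bytes are already most-significant first: 0xCC33073793636CC9.
Top bit is set, so as a signed 64-bit value this is 0xCC33073793636CC9 − 2^64 = -3732631730882646839.

-3732631730882646839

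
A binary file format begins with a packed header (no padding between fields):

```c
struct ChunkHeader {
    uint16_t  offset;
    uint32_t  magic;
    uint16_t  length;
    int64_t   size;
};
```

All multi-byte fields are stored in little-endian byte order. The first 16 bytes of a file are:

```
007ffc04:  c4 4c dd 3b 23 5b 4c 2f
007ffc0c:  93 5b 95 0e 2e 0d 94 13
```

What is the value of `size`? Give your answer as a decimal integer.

`size` follows `offset` (2 B), `magic` (4 B), `length` (2 B), so it starts at offset 2 + 4 + 2 = 8 and occupies 8 bytes.
Bytes at offsets 8..15: 93 5B 95 0E 2E 0D 94 13.
In little-endian order the low byte comes first in memory.
Reassemble most-significant byte first: 13 94 0D 2E 0E 95 5B 93 → 0x13940D2E0E955B93.
0x13940D2E0E955B93 = 1410767074738133907.

1410767074738133907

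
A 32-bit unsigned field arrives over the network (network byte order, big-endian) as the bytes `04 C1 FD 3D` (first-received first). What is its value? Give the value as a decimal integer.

79822141

In big-endian order the high byte comes first in memory.
The bytes are already most-significant first: 0x04C1FD3D.
0x04C1FD3D = 79822141.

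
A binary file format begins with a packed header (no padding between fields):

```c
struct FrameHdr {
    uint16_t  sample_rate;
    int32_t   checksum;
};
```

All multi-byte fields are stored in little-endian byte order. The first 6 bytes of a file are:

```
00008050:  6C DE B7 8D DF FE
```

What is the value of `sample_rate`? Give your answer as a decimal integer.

`sample_rate` is the first field, at byte offset 0, occupying 2 bytes.
Bytes at offsets 0..1: 6C DE.
In little-endian order the low byte comes first in memory.
Reassemble most-significant byte first: DE 6C → 0xDE6C.
0xDE6C = 56940.

56940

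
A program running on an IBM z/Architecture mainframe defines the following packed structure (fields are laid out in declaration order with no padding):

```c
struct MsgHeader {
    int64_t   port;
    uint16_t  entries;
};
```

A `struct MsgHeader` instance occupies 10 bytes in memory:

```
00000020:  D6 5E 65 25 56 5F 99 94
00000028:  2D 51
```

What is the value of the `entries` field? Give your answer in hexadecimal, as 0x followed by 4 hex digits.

0x2D51

`entries` follows `port` (8 bytes), so it starts at byte offset 8 and occupies 2 bytes.
Bytes at offsets 8..9: 2D 51.
In big-endian order the high byte comes first in memory.
The bytes are already most-significant first: 0x2D51.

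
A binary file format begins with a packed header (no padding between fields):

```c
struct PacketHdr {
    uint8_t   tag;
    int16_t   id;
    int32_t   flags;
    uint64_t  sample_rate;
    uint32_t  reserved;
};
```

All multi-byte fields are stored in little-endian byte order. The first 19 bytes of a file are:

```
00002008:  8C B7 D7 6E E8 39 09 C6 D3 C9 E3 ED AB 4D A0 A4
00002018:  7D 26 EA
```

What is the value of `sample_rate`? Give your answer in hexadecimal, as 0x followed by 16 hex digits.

`sample_rate` follows `tag` (1 B), `id` (2 B), `flags` (4 B), so it starts at offset 1 + 2 + 4 = 7 and occupies 8 bytes.
Bytes at offsets 7..14: C6 D3 C9 E3 ED AB 4D A0.
In little-endian order the low byte comes first in memory.
Reassemble most-significant byte first: A0 4D AB ED E3 C9 D3 C6 → 0xA04DABEDE3C9D3C6.

0xA04DABEDE3C9D3C6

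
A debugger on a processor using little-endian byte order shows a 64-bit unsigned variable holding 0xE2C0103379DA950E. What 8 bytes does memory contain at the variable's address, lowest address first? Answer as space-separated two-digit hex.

0E 95 DA 79 33 10 C0 E2

Split into bytes (most-significant first): E2 C0 10 33 79 DA 95 0E.
Little-endian stores the least-significant byte at the lowest address.
So at ascending addresses the bytes are 0E 95 DA 79 33 10 C0 E2.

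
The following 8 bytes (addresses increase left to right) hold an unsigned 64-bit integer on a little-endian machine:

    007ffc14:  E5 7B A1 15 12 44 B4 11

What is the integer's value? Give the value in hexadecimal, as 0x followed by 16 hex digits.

0x11B4441215A17BE5

In little-endian order the low byte comes first in memory.
Reassemble most-significant byte first: 11 B4 44 12 15 A1 7B E5 → 0x11B4441215A17BE5.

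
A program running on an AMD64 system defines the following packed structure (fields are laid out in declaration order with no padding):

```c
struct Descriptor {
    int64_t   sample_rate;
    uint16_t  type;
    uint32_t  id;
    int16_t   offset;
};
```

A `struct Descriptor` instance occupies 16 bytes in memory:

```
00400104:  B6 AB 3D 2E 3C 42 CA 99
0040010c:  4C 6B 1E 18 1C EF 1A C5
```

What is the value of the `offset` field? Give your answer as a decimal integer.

-15078

`offset` follows `sample_rate` (8 B), `type` (2 B), `id` (4 B), so it starts at offset 8 + 2 + 4 = 14 and occupies 2 bytes.
Bytes at offsets 14..15: 1A C5.
Little-endian: lowest address holds the least-significant byte.
Reassemble most-significant byte first: C5 1A → 0xC51A.
Top bit is set, so as a signed 16-bit value this is 0xC51A − 2^16 = -15078.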